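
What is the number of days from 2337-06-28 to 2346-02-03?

3142

Day-of-year of June 28, 2337: 179.
Day-of-year of February 3, 2346: 34.
2337 has 365 days, so 365 − 179 = 186 days remain in 2337.
Full years 2338–2345: 6 common + 2 leap = 6×365 + 2×366 = 2922 days.
Total: 186 + 2922 + 34 = 3142 days.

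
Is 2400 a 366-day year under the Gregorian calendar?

2400 is a leap year (divisible by 400).

Yes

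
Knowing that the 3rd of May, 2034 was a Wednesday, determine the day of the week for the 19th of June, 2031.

Thursday

Count forward from the earlier date (June 19, 2031) to the later (May 3, 2034):
June 19, 2031 → June 19, 2032: 366 days (2032 is a leap year).
June 19, 2032 → June 19, 2033: 365 days.
June 2033: 30 − 19 = 11 days remain.
Then 10 full months totalling 304 days.
May 1–3, 2034: 3 days.
Residual: 318 days.
Total: 1049 days.
1049 mod 7 = 6, so 6 days before Wednesday is Thursday.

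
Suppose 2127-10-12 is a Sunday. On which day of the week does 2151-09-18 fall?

From October 12, 2127 to October 12, 2150: 23 years, of which 6 contain a Feb 29 — 17×365 + 6×366 = 8401 days.
October 2150: 31 − 12 = 19 days remain.
Then 10 full months totalling 304 days.
September 1–18, 2151: 18 days.
Residual: 341 days.
Total: 8742 days.
8742 mod 7 = 6, so 6 days after Sunday is Saturday.

Saturday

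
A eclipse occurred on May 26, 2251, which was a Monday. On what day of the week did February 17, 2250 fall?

Sunday

Count forward from the earlier date (February 17, 2250) to the later (May 26, 2251):
February 2250: 28 − 17 = 11 days remain (2250 is not a leap year, so February has 28 days).
Then 14 full months totalling 426 days.
May 1–26, 2251: 26 days.
Total: 11 + 426 + 26 = 463 days.
463 mod 7 = 1, so 1 day before Monday is Sunday.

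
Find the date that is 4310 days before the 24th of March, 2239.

the 5th of June, 2227

Count 4310 days before March 24, 2239:
Day-of-year of June 5, 2227: 156.
Day-of-year of March 24, 2239: 83.
2227 has 365 days, so 365 − 156 = 209 days remain in 2227.
Full years 2228–2238: 8 common + 3 leap = 8×365 + 3×366 = 4018 days.
Total: 209 + 4018 + 83 = 4310 days.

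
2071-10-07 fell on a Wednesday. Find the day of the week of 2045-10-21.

Count forward from the earlier date (October 21, 2045) to the later (October 7, 2071):
Day-of-year of October 21, 2045: 294.
Day-of-year of October 7, 2071: 280.
2045 has 365 days, so 365 − 294 = 71 days remain in 2045.
Full years 2046–2070: 19 common + 6 leap = 19×365 + 6×366 = 9131 days.
Total: 71 + 9131 + 280 = 9482 days.
9482 mod 7 = 4, so 4 days before Wednesday is Saturday.

Saturday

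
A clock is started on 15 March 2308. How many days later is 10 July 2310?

Day-of-year of March 15, 2308: 75.
Day-of-year of July 10, 2310: 191.
2308 has 366 days, so 366 − 75 = 291 days remain in 2308.
Full years: 2309: 365. Sum = 365.
Total: 291 + 365 + 191 = 847 days.

847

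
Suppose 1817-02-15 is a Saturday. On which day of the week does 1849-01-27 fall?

From February 15, 1817 to February 15, 1848: 31 years, of which 7 contain a Feb 29 — 24×365 + 7×366 = 11322 days.
February 1848: 29 − 15 = 14 days remain (1848 is a leap year, so February has 29 days).
Then 10 full months totalling 306 days.
January 1–27, 1849: 27 days.
Residual: 347 days.
Total: 11669 days.
11669 is a multiple of 7, so 1849-01-27 falls on the same weekday: Saturday.

Saturday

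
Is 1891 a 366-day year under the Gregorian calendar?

No

1891 is not a leap year.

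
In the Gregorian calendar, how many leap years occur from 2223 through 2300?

Years divisible by 4: 2224, 2228, …, 2300 — 20 in all.
Of these, 2300 is divisible by 100 but not 400, so not leap.
Leap years: 20 − 1 = 19.

19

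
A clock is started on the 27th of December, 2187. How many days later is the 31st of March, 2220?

11782

Day-of-year of December 27, 2187: 361.
Day-of-year of March 31, 2220: 91.
2187 has 365 days, so 365 − 361 = 4 days remain in 2187.
Full years 2188–2219: 25 common + 7 leap = 25×365 + 7×366 = 11687 days.
Total: 4 + 11687 + 91 = 11782 days.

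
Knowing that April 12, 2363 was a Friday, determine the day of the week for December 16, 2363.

Monday

April 2363: 30 − 12 = 18 days remain.
Then May (31), June (30), July (31), August (31), September (30), October (31), November (30): 31 + 30 + 31 + 31 + 30 + 31 + 30 = 214 days.
December 1–16, 2363: 16 days.
Total: 18 + 214 + 16 = 248 days.
248 mod 7 = 3, so 3 days after Friday is Monday.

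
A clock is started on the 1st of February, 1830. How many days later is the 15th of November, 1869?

14532

From February 1, 1830 to February 1, 1869: 39 years, of which 10 contain a Feb 29 — 29×365 + 10×366 = 14245 days.
February 1869: 28 − 1 = 27 days remain (1869 is not a leap year, so February has 28 days).
Then March (31), April (30), May (31), June (30), July (31), August (31), September (30), October (31): 31 + 30 + 31 + 30 + 31 + 31 + 30 + 31 = 245 days.
November 1–15, 1869: 15 days.
Residual: 287 days.
Total: 14532 days.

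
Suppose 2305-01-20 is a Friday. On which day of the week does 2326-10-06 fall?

Day-of-year of January 20, 2305: 20.
Day-of-year of October 6, 2326: 279.
2305 has 365 days, so 365 − 20 = 345 days remain in 2305.
Full years 2306–2325: 15 common + 5 leap = 15×365 + 5×366 = 7305 days.
Total: 345 + 7305 + 279 = 7929 days.
7929 mod 7 = 5, so 5 days after Friday is Wednesday.

Wednesday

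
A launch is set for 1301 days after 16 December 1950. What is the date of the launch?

9 July 1954

Count 1301 days after December 16, 1950:
December 16, 1950 → December 16, 1951: 365 days.
December 16, 1951 → December 16, 1952: 366 days (1952 is a leap year).
December 16, 1952 → December 16, 1953: 365 days.
December 1953: 31 − 16 = 15 days remain.
Then January (31), February 1954 (28), March (31), April (30), May (31), June (30): 31 + 28 + 31 + 30 + 31 + 30 = 181 days.
July 1–9, 1954: 9 days.
Residual: 205 days.
Total: 1301 days.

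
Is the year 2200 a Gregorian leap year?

2200 is not a leap year (divisible by 100 but not 400).

No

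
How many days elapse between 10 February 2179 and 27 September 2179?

229

February 2179: 28 − 10 = 18 days remain (2179 is not a leap year, so February has 28 days).
Then March (31), April (30), May (31), June (30), July (31), August (31): 31 + 30 + 31 + 30 + 31 + 31 = 184 days.
September 1–27, 2179: 27 days.
Total: 18 + 184 + 27 = 229 days.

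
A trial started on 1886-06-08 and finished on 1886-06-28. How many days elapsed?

Within June 1886: 28 − 8 = 20 days.

20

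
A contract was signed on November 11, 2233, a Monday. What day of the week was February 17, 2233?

Count forward from the earlier date (February 17, 2233) to the later (November 11, 2233):
February 2233: 28 − 17 = 11 days remain (2233 is not a leap year, so February has 28 days).
Then March (31), April (30), May (31), June (30), July (31), August (31), September (30), October (31): 31 + 30 + 31 + 30 + 31 + 31 + 30 + 31 = 245 days.
November 1–11, 2233: 11 days.
Total: 11 + 245 + 11 = 267 days.
267 mod 7 = 1, so 1 day before Monday is Sunday.

Sunday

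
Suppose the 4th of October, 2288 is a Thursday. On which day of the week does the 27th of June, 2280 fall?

Count forward from the earlier date (June 27, 2280) to the later (October 4, 2288):
From June 27, 2280 to June 27, 2288: 8 years, of which 2 contain a Feb 29 — 6×365 + 2×366 = 2922 days.
June 2288: 30 − 27 = 3 days remain.
Then July (31), August (31), September (30): 31 + 31 + 30 = 92 days.
October 1–4, 2288: 4 days.
Residual: 99 days.
Total: 3021 days.
3021 mod 7 = 4, so 4 days before Thursday is Sunday.

Sunday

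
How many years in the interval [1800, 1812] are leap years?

3

Years divisible by 4 in [1800, 1812]: 1800, 1804, 1808, 1812.
Of these, 1800 is divisible by 100 but not 400, so not leap.
Leap years: 4 − 1 = 3.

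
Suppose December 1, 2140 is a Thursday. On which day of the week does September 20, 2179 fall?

From December 1, 2140 to December 1, 2178: 38 years, of which 9 contain a Feb 29 — 29×365 + 9×366 = 13879 days.
December 2178: 31 − 1 = 30 days remain.
Then January (31), February 2179 (28), March (31), April (30), May (31), June (30), July (31), August (31): 31 + 28 + 31 + 30 + 31 + 30 + 31 + 31 = 243 days.
September 1–20, 2179: 20 days.
Residual: 293 days.
Total: 14172 days.
14172 mod 7 = 4, so 4 days after Thursday is Monday.

Monday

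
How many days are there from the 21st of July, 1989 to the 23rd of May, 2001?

Day-of-year of July 21, 1989: 202.
Day-of-year of May 23, 2001: 143.
1989 has 365 days, so 365 − 202 = 163 days remain in 1989.
Full years 1990–2000: 8 common + 3 leap = 8×365 + 3×366 = 4018 days.
Total: 163 + 4018 + 143 = 4324 days.

4324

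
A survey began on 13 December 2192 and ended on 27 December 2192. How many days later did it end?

Within December 2192: 27 − 13 = 14 days.

14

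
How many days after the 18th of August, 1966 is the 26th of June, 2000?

12366

From August 18, 1966 to August 18, 1999: 33 years, of which 8 contain a Feb 29 — 25×365 + 8×366 = 12053 days.
August 1999: 31 − 18 = 13 days remain.
Then 9 full months totalling 274 days.
June 1–26, 2000: 26 days.
Residual: 313 days.
Total: 12366 days.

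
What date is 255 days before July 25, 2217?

November 12, 2216

Count 255 days before July 25, 2217:
November 2216: 30 − 12 = 18 days remain.
Then December (31), January (31), February 2217 (28), March (31), April (30), May (31), June (30): 31 + 31 + 28 + 31 + 30 + 31 + 30 = 212 days.
July 1–25, 2217: 25 days.
Residual: 255 days.
Total: 255 days.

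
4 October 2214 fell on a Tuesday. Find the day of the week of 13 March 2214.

Sunday

Count forward from the earlier date (March 13, 2214) to the later (October 4, 2214):
March 2214: 31 − 13 = 18 days remain.
Then April (30), May (31), June (30), July (31), August (31), September (30): 30 + 31 + 30 + 31 + 31 + 30 = 183 days.
October 1–4, 2214: 4 days.
Total: 18 + 183 + 4 = 205 days.
205 mod 7 = 2, so 2 days before Tuesday is Sunday.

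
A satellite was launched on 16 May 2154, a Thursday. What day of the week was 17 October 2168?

From May 16, 2154 to May 16, 2168: 14 years, of which 4 contain a Feb 29 — 10×365 + 4×366 = 5114 days.
May 2168: 31 − 16 = 15 days remain.
Then June (30), July (31), August (31), September (30): 30 + 31 + 31 + 30 = 122 days.
October 1–17, 2168: 17 days.
Residual: 154 days.
Total: 5268 days.
5268 mod 7 = 4, so 4 days after Thursday is Monday.

Monday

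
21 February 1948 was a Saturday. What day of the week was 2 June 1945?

Saturday

Count forward from the earlier date (June 2, 1945) to the later (February 21, 1948):
Day-of-year of June 2, 1945: 153.
Day-of-year of February 21, 1948: 52.
1945 has 365 days, so 365 − 153 = 212 days remain in 1945.
Full years: 1946: 365; 1947: 365. Sum = 730.
Total: 212 + 730 + 52 = 994 days.
994 is a multiple of 7, so 2 June 1945 falls on the same weekday: Saturday.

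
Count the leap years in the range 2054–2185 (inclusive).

32

Years divisible by 4: 2056, 2060, …, 2184 — 33 in all.
Of these, 2100 is divisible by 100 but not 400, so not leap.
Leap years: 33 − 1 = 32.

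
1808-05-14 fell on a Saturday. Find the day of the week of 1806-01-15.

Count forward from the earlier date (January 15, 1806) to the later (May 14, 1808):
Day-of-year of January 15, 1806: 15.
Day-of-year of May 14, 1808: 135.
1806 has 365 days, so 365 − 15 = 350 days remain in 1806.
Full years: 1807: 365. Sum = 365.
Total: 350 + 365 + 135 = 850 days.
850 mod 7 = 3, so 3 days before Saturday is Wednesday.

Wednesday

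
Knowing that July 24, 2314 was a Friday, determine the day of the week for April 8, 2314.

Wednesday

Count forward from the earlier date (April 8, 2314) to the later (July 24, 2314):
April 2314: 30 − 8 = 22 days remain.
Then May (31), June (30): 31 + 30 = 61 days.
July 1–24, 2314: 24 days.
Total: 22 + 61 + 24 = 107 days.
107 mod 7 = 2, so 2 days before Friday is Wednesday.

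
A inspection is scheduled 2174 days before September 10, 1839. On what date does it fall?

September 27, 1833

Count 2174 days before September 10, 1839:
September 27, 1833 → September 27, 1834: 365 days.
September 27, 1834 → September 27, 1835: 365 days.
September 27, 1835 → September 27, 1836: 366 days (1836 is a leap year).
September 27, 1836 → September 27, 1837: 365 days.
September 27, 1837 → September 27, 1838: 365 days.
September 1838: 30 − 27 = 3 days remain.
Then 11 full months totalling 335 days.
September 1–10, 1839: 10 days.
Residual: 348 days.
Total: 2174 days.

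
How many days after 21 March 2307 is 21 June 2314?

2649

From March 21, 2307 to March 21, 2314: 7 years, of which 2 contain a Feb 29 — 5×365 + 2×366 = 2557 days.
March 2314: 31 − 21 = 10 days remain.
Then April (30), May (31): 30 + 31 = 61 days.
June 1–21, 2314: 21 days.
Residual: 92 days.
Total: 2649 days.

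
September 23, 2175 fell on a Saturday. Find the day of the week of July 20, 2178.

September 23, 2175 → September 23, 2176: 366 days (2176 is a leap year).
September 23, 2176 → September 23, 2177: 365 days.
September 2177: 30 − 23 = 7 days remain.
Then 9 full months totalling 273 days.
July 1–20, 2178: 20 days.
Residual: 300 days.
Total: 1031 days.
1031 mod 7 = 2, so 2 days after Saturday is Monday.

Monday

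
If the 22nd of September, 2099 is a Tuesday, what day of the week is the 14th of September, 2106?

Tuesday

September 22, 2099 → September 22, 2100: 365 days (2100 is not a leap year (divisible by 100 but not 400)).
September 22, 2100 → September 22, 2101: 365 days.
September 22, 2101 → September 22, 2102: 365 days.
September 22, 2102 → September 22, 2103: 365 days.
September 22, 2103 → September 22, 2104: 366 days (2104 is a leap year).
September 22, 2104 → September 22, 2105: 365 days.
September 2105: 30 − 22 = 8 days remain.
Then 11 full months totalling 335 days.
September 1–14, 2106: 14 days.
Residual: 357 days.
Total: 2548 days.
2548 is a multiple of 7, so the 14th of September, 2106 falls on the same weekday: Tuesday.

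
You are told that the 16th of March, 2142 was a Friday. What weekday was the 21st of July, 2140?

Thursday

Count forward from the earlier date (July 21, 2140) to the later (March 16, 2142):
July 2140: 31 − 21 = 10 days remain.
Then 19 full months totalling 577 days.
March 1–16, 2142: 16 days.
Total: 10 + 577 + 16 = 603 days.
603 mod 7 = 1, so 1 day before Friday is Thursday.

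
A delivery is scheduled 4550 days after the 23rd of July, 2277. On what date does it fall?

the 6th of January, 2290

Count 4550 days after July 23, 2277:
Day-of-year of July 23, 2277: 204.
Day-of-year of January 6, 2290: 6.
2277 has 365 days, so 365 − 204 = 161 days remain in 2277.
Full years 2278–2289: 9 common + 3 leap = 9×365 + 3×366 = 4383 days.
Total: 161 + 4383 + 6 = 4550 days.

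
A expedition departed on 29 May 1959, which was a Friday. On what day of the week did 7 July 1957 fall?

Sunday

Count forward from the earlier date (July 7, 1957) to the later (May 29, 1959):
July 1957: 31 − 7 = 24 days remain.
Then 21 full months totalling 638 days.
May 1–29, 1959: 29 days.
Total: 24 + 638 + 29 = 691 days.
691 mod 7 = 5, so 5 days before Friday is Sunday.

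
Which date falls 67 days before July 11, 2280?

May 5, 2280

Count 67 days before July 11, 2280:
May 2280: 31 − 5 = 26 days remain.
Then June (30): 30 days.
July 1–11, 2280: 11 days.
Total: 26 + 30 + 11 = 67 days.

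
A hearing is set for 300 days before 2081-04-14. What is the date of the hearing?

2080-06-18

Count 300 days before April 14, 2081:
June 2080: 30 − 18 = 12 days remain.
Then 9 full months totalling 274 days.
April 1–14, 2081: 14 days.
Total: 12 + 274 + 14 = 300 days.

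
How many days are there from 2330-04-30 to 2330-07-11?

72

April 2330: 30 − 30 = 0 days remain.
Then May (31), June (30): 31 + 30 = 61 days.
July 1–11, 2330: 11 days.
Total: 0 + 61 + 11 = 72 days.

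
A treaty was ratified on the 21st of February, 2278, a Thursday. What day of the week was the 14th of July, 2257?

Tuesday

Count forward from the earlier date (July 14, 2257) to the later (February 21, 2278):
From July 14, 2257 to July 14, 2277: 20 years, of which 5 contain a Feb 29 — 15×365 + 5×366 = 7305 days.
July 2277: 31 − 14 = 17 days remain.
Then August (31), September (30), October (31), November (30), December (31), January (31): 31 + 30 + 31 + 30 + 31 + 31 = 184 days.
February 1–21, 2278: 21 days (2278 is not a leap year).
Residual: 222 days.
Total: 7527 days.
7527 mod 7 = 2, so 2 days before Thursday is Tuesday.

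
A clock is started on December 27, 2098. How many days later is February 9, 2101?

December 27, 2098 → December 27, 2099: 365 days.
December 27, 2099 → December 27, 2100: 365 days (2100 is not a leap year (divisible by 100 but not 400)).
December 2100: 31 − 27 = 4 days remain.
Then January (31): 31 days.
February 1–9, 2101: 9 days (2101 is not a leap year).
Residual: 44 days.
Total: 774 days.

774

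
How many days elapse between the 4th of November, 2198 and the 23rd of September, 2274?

27716

From November 4, 2198 to November 4, 2273: 75 years, of which 18 contain a Feb 29 — 57×365 + 18×366 = 27393 days.
(2200 is not a leap year (divisible by 100 but not 400).)
November 2273: 30 − 4 = 26 days remain.
Then 9 full months totalling 274 days.
September 1–23, 2274: 23 days.
Residual: 323 days.
Total: 27716 days.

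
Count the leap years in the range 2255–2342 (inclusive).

21

Years divisible by 4: 2256, 2260, …, 2340 — 22 in all.
Of these, 2300 is divisible by 100 but not 400, so not leap.
Leap years: 22 − 1 = 21.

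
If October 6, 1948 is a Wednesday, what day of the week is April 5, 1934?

Thursday

Count forward from the earlier date (April 5, 1934) to the later (October 6, 1948):
From April 5, 1934 to April 5, 1948: 14 years, of which 4 contain a Feb 29 — 10×365 + 4×366 = 5114 days.
April 1948: 30 − 5 = 25 days remain.
Then May (31), June (30), July (31), August (31), September (30): 31 + 30 + 31 + 31 + 30 = 153 days.
October 1–6, 1948: 6 days.
Residual: 184 days.
Total: 5298 days.
5298 mod 7 = 6, so 6 days before Wednesday is Thursday.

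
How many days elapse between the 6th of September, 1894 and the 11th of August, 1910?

From September 6, 1894 to September 6, 1909: 15 years, of which 3 contain a Feb 29 — 12×365 + 3×366 = 5478 days.
(1900 is not a leap year (divisible by 100 but not 400).)
September 1909: 30 − 6 = 24 days remain.
Then 10 full months totalling 304 days.
August 1–11, 1910: 11 days.
Residual: 339 days.
Total: 5817 days.

5817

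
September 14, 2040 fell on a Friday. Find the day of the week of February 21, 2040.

Tuesday

Count forward from the earlier date (February 21, 2040) to the later (September 14, 2040):
February 2040: 29 − 21 = 8 days remain (2040 is a leap year, so February has 29 days).
Then March (31), April (30), May (31), June (30), July (31), August (31): 31 + 30 + 31 + 30 + 31 + 31 = 184 days.
September 1–14, 2040: 14 days.
Total: 8 + 184 + 14 = 206 days.
206 mod 7 = 3, so 3 days before Friday is Tuesday.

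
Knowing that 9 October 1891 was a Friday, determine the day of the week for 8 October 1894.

Monday

October 9, 1891 → October 9, 1892: 366 days (1892 is a leap year).
October 9, 1892 → October 9, 1893: 365 days.
October 1893: 31 − 9 = 22 days remain.
Then 11 full months totalling 334 days.
October 1–8, 1894: 8 days.
Residual: 364 days.
Total: 1095 days.
1095 mod 7 = 3, so 3 days after Friday is Monday.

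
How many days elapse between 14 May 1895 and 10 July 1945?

18319

From May 14, 1895 to May 14, 1945: 50 years, of which 12 contain a Feb 29 — 38×365 + 12×366 = 18262 days.
(1900 is not a leap year (divisible by 100 but not 400).)
May 1945: 31 − 14 = 17 days remain.
Then June (30): 30 days.
July 1–10, 1945: 10 days.
Residual: 57 days.
Total: 18319 days.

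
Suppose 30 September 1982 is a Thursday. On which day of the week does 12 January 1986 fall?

Sunday

September 30, 1982 → September 30, 1983: 365 days.
September 30, 1983 → September 30, 1984: 366 days (1984 is a leap year).
September 30, 1984 → September 30, 1985: 365 days.
September 1985: 30 − 30 = 0 days remain.
Then October (31), November (30), December (31): 31 + 30 + 31 = 92 days.
January 1–12, 1986: 12 days.
Residual: 104 days.
Total: 1200 days.
1200 mod 7 = 3, so 3 days after Thursday is Sunday.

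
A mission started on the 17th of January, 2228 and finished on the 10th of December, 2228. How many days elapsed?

January 2228: 31 − 17 = 14 days remain.
Then 10 full months totalling 304 days.
December 1–10, 2228: 10 days.
Total: 14 + 304 + 10 = 328 days.

328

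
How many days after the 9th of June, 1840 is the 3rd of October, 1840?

June 1840: 30 − 9 = 21 days remain.
Then July (31), August (31), September (30): 31 + 31 + 30 = 92 days.
October 1–3, 1840: 3 days.
Total: 21 + 92 + 3 = 116 days.

116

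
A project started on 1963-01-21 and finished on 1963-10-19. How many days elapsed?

January 1963: 31 − 21 = 10 days remain.
Then February 1963 (28), March (31), April (30), May (31), June (30), July (31), August (31), September (30): 28 + 31 + 30 + 31 + 30 + 31 + 31 + 30 = 242 days.
October 1–19, 1963: 19 days.
Total: 10 + 242 + 19 = 271 days.

271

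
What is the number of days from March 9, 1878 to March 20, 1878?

11

Within March 1878: 20 − 9 = 11 days.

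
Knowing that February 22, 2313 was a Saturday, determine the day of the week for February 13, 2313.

Thursday

Count forward from the earlier date (February 13, 2313) to the later (February 22, 2313):
Within February 2313: 22 − 13 = 9 days.
9 mod 7 = 2, so 2 days before Saturday is Thursday.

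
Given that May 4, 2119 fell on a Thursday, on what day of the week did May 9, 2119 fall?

Within May 2119: 9 − 4 = 5 days.
5 mod 7 = 5, so 5 days after Thursday is Tuesday.

Tuesday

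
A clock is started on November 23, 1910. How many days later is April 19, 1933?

From November 23, 1910 to November 23, 1932: 22 years, of which 6 contain a Feb 29 — 16×365 + 6×366 = 8036 days.
November 1932: 30 − 23 = 7 days remain.
Then December (31), January (31), February 1933 (28), March (31): 31 + 31 + 28 + 31 = 121 days.
April 1–19, 1933: 19 days.
Residual: 147 days.
Total: 8183 days.

8183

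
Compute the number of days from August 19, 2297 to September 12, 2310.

4771

Day-of-year of August 19, 2297: 231.
Day-of-year of September 12, 2310: 255.
2297 has 365 days, so 365 − 231 = 134 days remain in 2297.
Full years 2298–2309: 10 common + 2 leap = 10×365 + 2×366 = 4382 days.
Total: 134 + 4382 + 255 = 4771 days.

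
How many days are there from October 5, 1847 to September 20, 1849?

716

October 1847: 31 − 5 = 26 days remain.
Then 22 full months totalling 670 days.
September 1–20, 1849: 20 days.
Total: 26 + 670 + 20 = 716 days.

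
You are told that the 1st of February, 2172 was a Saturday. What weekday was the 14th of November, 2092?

Count forward from the earlier date (November 14, 2092) to the later (February 1, 2172):
Day-of-year of November 14, 2092: 319.
Day-of-year of February 1, 2172: 32.
2092 has 366 days, so 366 − 319 = 47 days remain in 2092.
Full years 2093–2171: 61 common + 18 leap = 61×365 + 18×366 = 28853 days.
Total: 47 + 28853 + 32 = 28932 days.
28932 mod 7 = 1, so 1 day before Saturday is Friday.

Friday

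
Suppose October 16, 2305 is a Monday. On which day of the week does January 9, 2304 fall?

Saturday

Count forward from the earlier date (January 9, 2304) to the later (October 16, 2305):
January 2304: 31 − 9 = 22 days remain.
Then 20 full months totalling 608 days.
October 1–16, 2305: 16 days.
Total: 22 + 608 + 16 = 646 days.
646 mod 7 = 2, so 2 days before Monday is Saturday.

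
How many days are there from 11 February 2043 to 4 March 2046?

February 11, 2043 → February 11, 2044: 365 days.
February 11, 2044 → February 11, 2045: 366 days (2044 is a leap year).
February 11, 2045 → February 11, 2046: 365 days.
February 2046: 28 − 11 = 17 days remain (2046 is not a leap year, so February has 28 days).
March 1–4, 2046: 4 days.
Residual: 21 days.
Total: 1117 days.

1117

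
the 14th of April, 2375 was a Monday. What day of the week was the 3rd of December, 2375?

Wednesday

April 2375: 30 − 14 = 16 days remain.
Then May (31), June (30), July (31), August (31), September (30), October (31), November (30): 31 + 30 + 31 + 31 + 30 + 31 + 30 = 214 days.
December 1–3, 2375: 3 days.
Total: 16 + 214 + 3 = 233 days.
233 mod 7 = 2, so 2 days after Monday is Wednesday.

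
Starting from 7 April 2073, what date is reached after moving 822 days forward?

8 July 2075

Count 822 days after April 7, 2073:
April 7, 2073 → April 7, 2074: 365 days.
April 7, 2074 → April 7, 2075: 365 days.
April 2075: 30 − 7 = 23 days remain.
Then May (31), June (30): 31 + 30 = 61 days.
July 1–8, 2075: 8 days.
Residual: 92 days.
Total: 822 days.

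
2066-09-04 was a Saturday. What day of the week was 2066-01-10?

Count forward from the earlier date (January 10, 2066) to the later (September 4, 2066):
January 2066: 31 − 10 = 21 days remain.
Then February 2066 (28), March (31), April (30), May (31), June (30), July (31), August (31): 28 + 31 + 30 + 31 + 30 + 31 + 31 = 212 days.
September 1–4, 2066: 4 days.
Total: 21 + 212 + 4 = 237 days.
237 mod 7 = 6, so 6 days before Saturday is Sunday.

Sunday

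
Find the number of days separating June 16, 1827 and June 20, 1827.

4

Within June 1827: 20 − 16 = 4 days.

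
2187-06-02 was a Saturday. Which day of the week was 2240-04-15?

Wednesday

Day-of-year of June 2, 2187: 153.
Day-of-year of April 15, 2240: 106.
2187 has 365 days, so 365 − 153 = 212 days remain in 2187.
Full years 2188–2239: 40 common + 12 leap = 40×365 + 12×366 = 18992 days.
Total: 212 + 18992 + 106 = 19310 days.
19310 mod 7 = 4, so 4 days after Saturday is Wednesday.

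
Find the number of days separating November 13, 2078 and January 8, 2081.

November 13, 2078 → November 13, 2079: 365 days.
November 13, 2079 → November 13, 2080: 366 days (2080 is a leap year).
November 2080: 30 − 13 = 17 days remain.
Then December (31): 31 days.
January 1–8, 2081: 8 days.
Residual: 56 days.
Total: 787 days.

787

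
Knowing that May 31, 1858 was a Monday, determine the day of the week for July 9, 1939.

From May 31, 1858 to May 31, 1939: 81 years, of which 19 contain a Feb 29 — 62×365 + 19×366 = 29584 days.
(1900 is not a leap year (divisible by 100 but not 400).)
May 1939: 31 − 31 = 0 days remain.
Then June (30): 30 days.
July 1–9, 1939: 9 days.
Residual: 39 days.
Total: 29623 days.
29623 mod 7 = 6, so 6 days after Monday is Sunday.

Sunday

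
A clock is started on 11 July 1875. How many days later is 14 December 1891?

6000

Day-of-year of July 11, 1875: 192.
Day-of-year of December 14, 1891: 348.
1875 has 365 days, so 365 − 192 = 173 days remain in 1875.
Full years 1876–1890: 11 common + 4 leap = 11×365 + 4×366 = 5479 days.
Total: 173 + 5479 + 348 = 6000 days.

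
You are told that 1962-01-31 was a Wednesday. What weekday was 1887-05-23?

Monday

Count forward from the earlier date (May 23, 1887) to the later (January 31, 1962):
Day-of-year of May 23, 1887: 143.
Day-of-year of January 31, 1962: 31.
1887 has 365 days, so 365 − 143 = 222 days remain in 1887.
Full years 1888–1961: 56 common + 18 leap = 56×365 + 18×366 = 27028 days.
Total: 222 + 27028 + 31 = 27281 days.
27281 mod 7 = 2, so 2 days before Wednesday is Monday.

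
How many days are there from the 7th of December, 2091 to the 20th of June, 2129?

From December 7, 2091 to December 7, 2128: 37 years, of which 9 contain a Feb 29 — 28×365 + 9×366 = 13514 days.
(2100 is not a leap year (divisible by 100 but not 400).)
December 2128: 31 − 7 = 24 days remain.
Then January (31), February 2129 (28), March (31), April (30), May (31): 31 + 28 + 31 + 30 + 31 = 151 days.
June 1–20, 2129: 20 days.
Residual: 195 days.
Total: 13709 days.

13709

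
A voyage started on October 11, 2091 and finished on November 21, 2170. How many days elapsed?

From October 11, 2091 to October 11, 2170: 79 years, of which 19 contain a Feb 29 — 60×365 + 19×366 = 28854 days.
(2100 is not a leap year (divisible by 100 but not 400).)
October 2170: 31 − 11 = 20 days remain.
November 1–21, 2170: 21 days.
Residual: 41 days.
Total: 28895 days.

28895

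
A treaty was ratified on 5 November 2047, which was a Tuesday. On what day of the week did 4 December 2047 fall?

November 2047: 30 − 5 = 25 days remain.
December 1–4, 2047: 4 days.
Total: 25 + 4 = 29 days.
29 mod 7 = 1, so 1 day after Tuesday is Wednesday.

Wednesday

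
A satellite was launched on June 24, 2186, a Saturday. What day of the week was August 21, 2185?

Sunday

Count forward from the earlier date (August 21, 2185) to the later (June 24, 2186):
August 2185: 31 − 21 = 10 days remain.
Then 9 full months totalling 273 days.
June 1–24, 2186: 24 days.
Total: 10 + 273 + 24 = 307 days.
307 mod 7 = 6, so 6 days before Saturday is Sunday.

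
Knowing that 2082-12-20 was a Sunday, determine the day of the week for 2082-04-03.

Count forward from the earlier date (April 3, 2082) to the later (December 20, 2082):
April 2082: 30 − 3 = 27 days remain.
Then May (31), June (30), July (31), August (31), September (30), October (31), November (30): 31 + 30 + 31 + 31 + 30 + 31 + 30 = 214 days.
December 1–20, 2082: 20 days.
Total: 27 + 214 + 20 = 261 days.
261 mod 7 = 2, so 2 days before Sunday is Friday.

Friday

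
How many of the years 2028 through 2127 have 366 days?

Years divisible by 4: 2028, 2032, …, 2124 — 25 in all.
Of these, 2100 is divisible by 100 but not 400, so not leap.
Leap years: 25 − 1 = 24.

24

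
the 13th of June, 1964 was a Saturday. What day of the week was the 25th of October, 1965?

June 1964: 30 − 13 = 17 days remain.
Then 15 full months totalling 457 days.
October 1–25, 1965: 25 days.
Total: 17 + 457 + 25 = 499 days.
499 mod 7 = 2, so 2 days after Saturday is Monday.

Monday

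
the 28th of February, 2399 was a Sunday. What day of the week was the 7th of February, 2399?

Count forward from the earlier date (February 7, 2399) to the later (February 28, 2399):
Within February 2399: 28 − 7 = 21 days.
21 is a multiple of 7, so the 7th of February, 2399 falls on the same weekday: Sunday.

Sunday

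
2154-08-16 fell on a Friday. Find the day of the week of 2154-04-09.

Tuesday

Count forward from the earlier date (April 9, 2154) to the later (August 16, 2154):
April 2154: 30 − 9 = 21 days remain.
Then May (31), June (30), July (31): 31 + 30 + 31 = 92 days.
August 1–16, 2154: 16 days.
Total: 21 + 92 + 16 = 129 days.
129 mod 7 = 3, so 3 days before Friday is Tuesday.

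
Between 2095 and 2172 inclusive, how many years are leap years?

19

Years divisible by 4: 2096, 2100, …, 2172 — 20 in all.
Of these, 2100 is divisible by 100 but not 400, so not leap.
Leap years: 20 − 1 = 19.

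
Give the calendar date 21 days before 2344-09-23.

2344-09-02

Count 21 days before September 23, 2344:
Within September 2344: 23 − 2 = 21 days.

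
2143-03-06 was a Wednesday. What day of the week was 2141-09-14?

Count forward from the earlier date (September 14, 2141) to the later (March 6, 2143):
September 14, 2141 → September 14, 2142: 365 days.
September 2142: 30 − 14 = 16 days remain.
Then October (31), November (30), December (31), January (31), February 2143 (28): 31 + 30 + 31 + 31 + 28 = 151 days.
March 1–6, 2143: 6 days.
Residual: 173 days.
Total: 538 days.
538 mod 7 = 6, so 6 days before Wednesday is Thursday.

Thursday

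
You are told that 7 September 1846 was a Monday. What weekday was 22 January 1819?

Count forward from the earlier date (January 22, 1819) to the later (September 7, 1846):
From January 22, 1819 to January 22, 1846: 27 years, of which 7 contain a Feb 29 — 20×365 + 7×366 = 9862 days.
January 1846: 31 − 22 = 9 days remain.
Then February 1846 (28), March (31), April (30), May (31), June (30), July (31), August (31): 28 + 31 + 30 + 31 + 30 + 31 + 31 = 212 days.
September 1–7, 1846: 7 days.
Residual: 228 days.
Total: 10090 days.
10090 mod 7 = 3, so 3 days before Monday is Friday.

Friday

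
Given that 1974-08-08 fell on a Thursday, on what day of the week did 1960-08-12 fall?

Count forward from the earlier date (August 12, 1960) to the later (August 8, 1974):
Day-of-year of August 12, 1960: 225.
Day-of-year of August 8, 1974: 220.
1960 has 366 days, so 366 − 225 = 141 days remain in 1960.
Full years 1961–1973: 10 common + 3 leap = 10×365 + 3×366 = 4748 days.
Total: 141 + 4748 + 220 = 5109 days.
5109 mod 7 = 6, so 6 days before Thursday is Friday.

Friday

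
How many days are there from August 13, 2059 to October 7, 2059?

55

August 2059: 31 − 13 = 18 days remain.
Then September (30): 30 days.
October 1–7, 2059: 7 days.
Total: 18 + 30 + 7 = 55 days.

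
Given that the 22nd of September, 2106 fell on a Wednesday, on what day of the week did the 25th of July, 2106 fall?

Count forward from the earlier date (July 25, 2106) to the later (September 22, 2106):
July 2106: 31 − 25 = 6 days remain.
Then August (31): 31 days.
September 1–22, 2106: 22 days.
Total: 6 + 31 + 22 = 59 days.
59 mod 7 = 3, so 3 days before Wednesday is Sunday.

Sunday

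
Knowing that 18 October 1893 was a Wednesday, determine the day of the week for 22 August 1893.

Count forward from the earlier date (August 22, 1893) to the later (October 18, 1893):
August 1893: 31 − 22 = 9 days remain.
Then September (30): 30 days.
October 1–18, 1893: 18 days.
Total: 9 + 30 + 18 = 57 days.
57 mod 7 = 1, so 1 day before Wednesday is Tuesday.

Tuesday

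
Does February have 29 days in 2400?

2400 is a leap year (divisible by 400).

Yes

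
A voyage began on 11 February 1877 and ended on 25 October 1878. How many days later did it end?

February 11, 1877 → February 11, 1878: 365 days.
February 1878: 28 − 11 = 17 days remain (1878 is not a leap year, so February has 28 days).
Then March (31), April (30), May (31), June (30), July (31), August (31), September (30): 31 + 30 + 31 + 30 + 31 + 31 + 30 = 214 days.
October 1–25, 1878: 25 days.
Residual: 256 days.
Total: 621 days.

621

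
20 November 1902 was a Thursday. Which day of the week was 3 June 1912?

Monday

From November 20, 1902 to November 20, 1911: 9 years, of which 2 contain a Feb 29 — 7×365 + 2×366 = 3287 days.
November 1911: 30 − 20 = 10 days remain.
Then December (31), January (31), February 1912 (29), March (31), April (30), May (31): 31 + 31 + 29 + 31 + 30 + 31 = 183 days.
June 1–3, 1912: 3 days.
Residual: 196 days.
Total: 3483 days.
3483 mod 7 = 4, so 4 days after Thursday is Monday.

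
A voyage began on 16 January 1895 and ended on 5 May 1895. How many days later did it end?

January 1895: 31 − 16 = 15 days remain.
Then February 1895 (28), March (31), April (30): 28 + 31 + 30 = 89 days.
May 1–5, 1895: 5 days.
Total: 15 + 89 + 5 = 109 days.

109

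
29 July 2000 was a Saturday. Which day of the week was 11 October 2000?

Wednesday

July 2000: 31 − 29 = 2 days remain.
Then August (31), September (30): 31 + 30 = 61 days.
October 1–11, 2000: 11 days.
Total: 2 + 61 + 11 = 74 days.
74 mod 7 = 4, so 4 days after Saturday is Wednesday.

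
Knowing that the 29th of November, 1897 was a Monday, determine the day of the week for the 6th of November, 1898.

Sunday

Day-of-year of November 29, 1897: 333.
Day-of-year of November 6, 1898: 310.
1897 has 365 days, so 365 − 333 = 32 days remain in 1897.
Total: 32 + 310 = 342 days.
342 mod 7 = 6, so 6 days after Monday is Sunday.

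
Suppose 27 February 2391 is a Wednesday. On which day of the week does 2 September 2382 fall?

Count forward from the earlier date (September 2, 2382) to the later (February 27, 2391):
From September 2, 2382 to September 2, 2390: 8 years, of which 2 contain a Feb 29 — 6×365 + 2×366 = 2922 days.
September 2390: 30 − 2 = 28 days remain.
Then October (31), November (30), December (31), January (31): 31 + 30 + 31 + 31 = 123 days.
February 1–27, 2391: 27 days (2391 is not a leap year).
Residual: 178 days.
Total: 3100 days.
3100 mod 7 = 6, so 6 days before Wednesday is Thursday.

Thursday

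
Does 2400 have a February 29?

2400 is a leap year (divisible by 400).

Yes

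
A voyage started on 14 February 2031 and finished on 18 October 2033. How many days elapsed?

977

February 14, 2031 → February 14, 2032: 365 days.
February 14, 2032 → February 14, 2033: 366 days (2032 is a leap year).
February 2033: 28 − 14 = 14 days remain (2033 is not a leap year, so February has 28 days).
Then March (31), April (30), May (31), June (30), July (31), August (31), September (30): 31 + 30 + 31 + 30 + 31 + 31 + 30 = 214 days.
October 1–18, 2033: 18 days.
Residual: 246 days.
Total: 977 days.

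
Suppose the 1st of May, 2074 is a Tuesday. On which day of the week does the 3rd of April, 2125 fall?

Tuesday

From May 1, 2074 to May 1, 2124: 50 years, of which 12 contain a Feb 29 — 38×365 + 12×366 = 18262 days.
(2100 is not a leap year (divisible by 100 but not 400).)
May 2124: 31 − 1 = 30 days remain.
Then 10 full months totalling 304 days.
April 1–3, 2125: 3 days.
Residual: 337 days.
Total: 18599 days.
18599 is a multiple of 7, so the 3rd of April, 2125 falls on the same weekday: Tuesday.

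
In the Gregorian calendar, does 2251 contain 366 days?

No

2251 is not a leap year.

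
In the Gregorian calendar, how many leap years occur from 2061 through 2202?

33

Years divisible by 4: 2064, 2068, …, 2200 — 35 in all.
Of these, 2100, 2200 are divisible by 100 but not 400, so not leap.
Leap years: 35 − 2 = 33.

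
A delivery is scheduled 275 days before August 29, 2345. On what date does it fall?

November 27, 2344

Count 275 days before August 29, 2345:
Day-of-year of November 27, 2344: 332.
Day-of-year of August 29, 2345: 241.
2344 has 366 days, so 366 − 332 = 34 days remain in 2344.
Total: 34 + 241 = 275 days.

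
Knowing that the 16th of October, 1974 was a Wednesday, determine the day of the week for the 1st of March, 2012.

Thursday

Day-of-year of October 16, 1974: 289.
Day-of-year of March 1, 2012: 61.
1974 has 365 days, so 365 − 289 = 76 days remain in 1974.
Full years 1975–2011: 28 common + 9 leap = 28×365 + 9×366 = 13514 days.
Total: 76 + 13514 + 61 = 13651 days.
13651 mod 7 = 1, so 1 day after Wednesday is Thursday.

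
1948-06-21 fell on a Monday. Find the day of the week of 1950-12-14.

Thursday

June 21, 1948 → June 21, 1949: 365 days.
June 21, 1949 → June 21, 1950: 365 days.
June 1950: 30 − 21 = 9 days remain.
Then July (31), August (31), September (30), October (31), November (30): 31 + 31 + 30 + 31 + 30 = 153 days.
December 1–14, 1950: 14 days.
Residual: 176 days.
Total: 906 days.
906 mod 7 = 3, so 3 days after Monday is Thursday.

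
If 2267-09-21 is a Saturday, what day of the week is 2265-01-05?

Thursday

Count forward from the earlier date (January 5, 2265) to the later (September 21, 2267):
January 5, 2265 → January 5, 2266: 365 days.
January 5, 2266 → January 5, 2267: 365 days.
January 2267: 31 − 5 = 26 days remain.
Then February 2267 (28), March (31), April (30), May (31), June (30), July (31), August (31): 28 + 31 + 30 + 31 + 30 + 31 + 31 = 212 days.
September 1–21, 2267: 21 days.
Residual: 259 days.
Total: 989 days.
989 mod 7 = 2, so 2 days before Saturday is Thursday.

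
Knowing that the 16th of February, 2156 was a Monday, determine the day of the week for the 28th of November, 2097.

Count forward from the earlier date (November 28, 2097) to the later (February 16, 2156):
Day-of-year of November 28, 2097: 332.
Day-of-year of February 16, 2156: 47.
2097 has 365 days, so 365 − 332 = 33 days remain in 2097.
Full years 2098–2155: 45 common + 13 leap = 45×365 + 13×366 = 21183 days.
Total: 33 + 21183 + 47 = 21263 days.
21263 mod 7 = 4, so 4 days before Monday is Thursday.

Thursday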